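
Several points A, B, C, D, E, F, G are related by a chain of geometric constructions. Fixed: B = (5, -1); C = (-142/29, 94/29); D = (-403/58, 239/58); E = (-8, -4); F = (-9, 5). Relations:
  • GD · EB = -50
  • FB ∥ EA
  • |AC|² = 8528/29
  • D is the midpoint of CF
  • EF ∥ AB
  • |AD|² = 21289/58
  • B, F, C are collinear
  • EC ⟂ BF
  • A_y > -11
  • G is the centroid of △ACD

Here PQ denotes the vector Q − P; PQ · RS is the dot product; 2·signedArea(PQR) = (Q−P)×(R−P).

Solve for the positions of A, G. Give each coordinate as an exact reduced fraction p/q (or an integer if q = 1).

A = (6, -10)
G = (-113/58, -51/58)

1. A_x = 6  [EF ∥ AB ∩ FB ∥ EA]
2. A_y = -10  [EF ∥ AB ∩ FB ∥ EA]
   → A = (6, -10)
3. G_x = -113/58  [G is the centroid of △ACD]
4. G_y = -51/58  [G is the centroid of △ACD]
   → G = (-113/58, -51/58)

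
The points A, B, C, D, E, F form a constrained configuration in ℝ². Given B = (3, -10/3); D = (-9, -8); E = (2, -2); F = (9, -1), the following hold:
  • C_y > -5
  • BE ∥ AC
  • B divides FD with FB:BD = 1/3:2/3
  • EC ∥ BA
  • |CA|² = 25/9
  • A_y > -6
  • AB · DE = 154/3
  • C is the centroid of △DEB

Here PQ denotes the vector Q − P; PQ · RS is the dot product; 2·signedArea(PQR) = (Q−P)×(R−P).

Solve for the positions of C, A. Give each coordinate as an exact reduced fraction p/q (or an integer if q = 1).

A = (-1/3, -52/9)
C = (-4/3, -40/9)

1. C_x = -4/3  [C is the centroid of △DEB]
2. C_y = -40/9  [C is the centroid of △DEB]
   → C = (-4/3, -40/9)
3. A_x = -1/3  [BE ∥ AC ∩ EC ∥ BA]
4. A_y = -52/9  [BE ∥ AC ∩ EC ∥ BA]
   → A = (-1/3, -52/9)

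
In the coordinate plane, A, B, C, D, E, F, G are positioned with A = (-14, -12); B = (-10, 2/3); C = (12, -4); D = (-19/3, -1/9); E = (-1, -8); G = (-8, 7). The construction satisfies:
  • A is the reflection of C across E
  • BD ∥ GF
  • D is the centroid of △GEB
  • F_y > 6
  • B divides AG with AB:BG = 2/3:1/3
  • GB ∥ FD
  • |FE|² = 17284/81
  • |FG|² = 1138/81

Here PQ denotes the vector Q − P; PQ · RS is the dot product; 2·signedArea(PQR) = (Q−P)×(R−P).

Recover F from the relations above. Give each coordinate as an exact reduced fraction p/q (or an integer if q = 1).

1. F_x = -13/3  [GB ∥ FD ∩ BD ∥ GF]
2. F_y = 56/9  [GB ∥ FD ∩ BD ∥ GF]
   → F = (-13/3, 56/9)

F = (-13/3, 56/9)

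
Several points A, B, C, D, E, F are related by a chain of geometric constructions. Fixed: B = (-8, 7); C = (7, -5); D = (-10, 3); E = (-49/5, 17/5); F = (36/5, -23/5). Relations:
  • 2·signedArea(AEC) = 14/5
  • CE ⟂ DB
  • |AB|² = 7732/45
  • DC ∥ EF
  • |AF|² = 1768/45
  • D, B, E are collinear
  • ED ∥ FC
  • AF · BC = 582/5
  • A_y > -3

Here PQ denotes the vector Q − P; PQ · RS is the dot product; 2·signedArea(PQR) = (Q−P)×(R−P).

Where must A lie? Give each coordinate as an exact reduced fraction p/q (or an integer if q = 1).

A = (22/15, -31/15)

1. A_x = 22/15  [2·signedArea(AEC) = 14/5 ∩ AF · BC = 582/5]
2. A_y = -31/15  [2·signedArea(AEC) = 14/5 ∩ AF · BC = 582/5]
   → A = (22/15, -31/15)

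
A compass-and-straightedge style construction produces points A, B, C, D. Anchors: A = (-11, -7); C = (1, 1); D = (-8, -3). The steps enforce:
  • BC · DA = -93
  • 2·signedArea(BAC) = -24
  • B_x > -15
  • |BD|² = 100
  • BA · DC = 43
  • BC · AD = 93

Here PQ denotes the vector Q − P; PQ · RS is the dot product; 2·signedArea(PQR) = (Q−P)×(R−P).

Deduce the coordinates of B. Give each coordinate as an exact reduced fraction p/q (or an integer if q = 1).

B = (-14, -11)

1. B_x = -14  [BC · DA = -93 ∩ 2·signedArea(BAC) = -24]
2. B_y = -11  [BC · DA = -93 ∩ 2·signedArea(BAC) = -24]
   → B = (-14, -11)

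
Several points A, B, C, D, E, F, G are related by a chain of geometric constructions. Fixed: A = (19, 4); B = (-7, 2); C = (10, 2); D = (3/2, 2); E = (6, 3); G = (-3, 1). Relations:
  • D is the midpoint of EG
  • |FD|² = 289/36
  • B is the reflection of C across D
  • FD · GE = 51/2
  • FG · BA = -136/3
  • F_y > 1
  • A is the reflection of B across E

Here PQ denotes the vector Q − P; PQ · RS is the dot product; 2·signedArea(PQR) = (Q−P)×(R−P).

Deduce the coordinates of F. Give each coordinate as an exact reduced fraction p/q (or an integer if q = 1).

F = (-4/3, 2)

1. F_x = -4/3  [FG · BA = -136/3 ∩ FD · GE = 51/2]
2. F_y = 2  [FG · BA = -136/3 ∩ FD · GE = 51/2]
   → F = (-4/3, 2)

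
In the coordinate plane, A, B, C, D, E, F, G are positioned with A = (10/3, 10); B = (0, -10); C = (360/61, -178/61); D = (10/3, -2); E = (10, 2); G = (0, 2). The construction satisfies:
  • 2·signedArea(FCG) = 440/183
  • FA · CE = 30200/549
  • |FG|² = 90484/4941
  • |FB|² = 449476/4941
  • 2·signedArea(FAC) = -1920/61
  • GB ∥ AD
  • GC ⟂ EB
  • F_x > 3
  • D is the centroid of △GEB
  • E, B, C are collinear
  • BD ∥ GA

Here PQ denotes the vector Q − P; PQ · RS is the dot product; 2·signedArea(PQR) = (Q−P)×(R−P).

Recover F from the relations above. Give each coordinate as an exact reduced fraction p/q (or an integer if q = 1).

F = (1690/549, -178/183)

1. F_x = 1690/549  [FA · CE = 30200/549 ∩ 2·signedArea(FAC) = -1920/61]
2. F_y = -178/183  [FA · CE = 30200/549 ∩ 2·signedArea(FAC) = -1920/61]
   → F = (1690/549, -178/183)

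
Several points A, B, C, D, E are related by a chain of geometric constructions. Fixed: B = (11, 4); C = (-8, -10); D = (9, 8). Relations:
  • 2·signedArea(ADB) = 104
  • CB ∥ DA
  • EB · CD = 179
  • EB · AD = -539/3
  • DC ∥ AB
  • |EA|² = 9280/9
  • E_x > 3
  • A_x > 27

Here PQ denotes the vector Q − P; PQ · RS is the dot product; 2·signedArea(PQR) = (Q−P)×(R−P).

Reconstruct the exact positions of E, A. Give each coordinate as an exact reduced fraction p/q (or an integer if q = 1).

1. A_x = 28  [DC ∥ AB ∩ CB ∥ DA]
2. A_y = 22  [DC ∥ AB ∩ CB ∥ DA]
   → A = (28, 22)
3. E_x = 4  [EB · CD = 179 ∩ EB · AD = -539/3]
4. E_y = 2/3  [EB · CD = 179 ∩ EB · AD = -539/3]
   → E = (4, 2/3)

A = (28, 22)
E = (4, 2/3)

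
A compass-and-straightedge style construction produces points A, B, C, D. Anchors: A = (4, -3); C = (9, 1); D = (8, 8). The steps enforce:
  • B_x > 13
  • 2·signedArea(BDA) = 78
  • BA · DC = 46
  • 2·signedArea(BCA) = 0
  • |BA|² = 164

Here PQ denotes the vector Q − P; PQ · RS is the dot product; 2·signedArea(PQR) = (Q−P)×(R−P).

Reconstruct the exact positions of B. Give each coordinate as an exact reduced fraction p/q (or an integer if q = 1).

1. B_x = 14  [2·signedArea(BCA) = 0 ∩ BA · DC = 46]
2. B_y = 5  [2·signedArea(BCA) = 0 ∩ BA · DC = 46]
   → B = (14, 5)

B = (14, 5)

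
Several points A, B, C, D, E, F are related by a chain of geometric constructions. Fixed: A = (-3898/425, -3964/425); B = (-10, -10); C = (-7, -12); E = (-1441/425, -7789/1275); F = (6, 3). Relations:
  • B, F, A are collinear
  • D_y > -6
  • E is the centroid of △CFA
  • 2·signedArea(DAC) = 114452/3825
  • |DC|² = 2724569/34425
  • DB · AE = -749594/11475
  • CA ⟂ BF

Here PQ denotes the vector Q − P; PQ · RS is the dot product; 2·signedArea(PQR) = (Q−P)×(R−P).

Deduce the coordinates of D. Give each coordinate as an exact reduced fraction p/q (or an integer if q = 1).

1. D_x = -622/425  [2·signedArea(DAC) = 114452/3825 ∩ DB · AE = -749594/11475]
2. D_y = -19264/3825  [2·signedArea(DAC) = 114452/3825 ∩ DB · AE = -749594/11475]
   → D = (-622/425, -19264/3825)

D = (-622/425, -19264/3825)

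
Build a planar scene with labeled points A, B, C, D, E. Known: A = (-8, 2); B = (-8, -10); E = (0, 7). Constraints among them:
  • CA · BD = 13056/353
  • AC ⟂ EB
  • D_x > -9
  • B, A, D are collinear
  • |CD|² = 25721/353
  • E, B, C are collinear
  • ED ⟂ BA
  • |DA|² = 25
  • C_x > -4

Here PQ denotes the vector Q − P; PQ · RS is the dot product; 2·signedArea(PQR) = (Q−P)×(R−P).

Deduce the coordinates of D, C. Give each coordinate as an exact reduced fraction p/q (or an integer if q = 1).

C = (-1192/353, -62/353)
D = (-8, 7)

1. D_x = -8  [B, A, D are collinear ∩ ED ⟂ BA]
2. D_y = 7  [B, A, D are collinear ∩ ED ⟂ BA]
   → D = (-8, 7)
3. C_x = -1192/353  [E, B, C are collinear ∩ AC ⟂ EB]
4. C_y = -62/353  [E, B, C are collinear ∩ AC ⟂ EB]
   → C = (-1192/353, -62/353)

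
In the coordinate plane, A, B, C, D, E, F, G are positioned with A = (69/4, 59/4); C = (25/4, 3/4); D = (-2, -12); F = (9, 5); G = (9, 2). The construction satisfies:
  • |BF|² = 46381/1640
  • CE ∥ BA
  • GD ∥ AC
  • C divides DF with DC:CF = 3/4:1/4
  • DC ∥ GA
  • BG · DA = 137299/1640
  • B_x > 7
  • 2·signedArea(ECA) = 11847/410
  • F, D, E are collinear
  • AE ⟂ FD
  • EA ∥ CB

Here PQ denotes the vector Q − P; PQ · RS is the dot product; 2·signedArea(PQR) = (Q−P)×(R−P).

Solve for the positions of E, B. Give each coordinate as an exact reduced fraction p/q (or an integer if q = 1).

1. E_x = 13023/820  [F, D, E are collinear ∩ AE ⟂ FD]
2. E_y = 12821/820  [F, D, E are collinear ∩ AE ⟂ FD]
   → E = (13023/820, 12821/820)
3. B_x = 6247/820  [CE ∥ BA ∩ EA ∥ CB]
4. B_y = -111/820  [CE ∥ BA ∩ EA ∥ CB]
   → B = (6247/820, -111/820)

B = (6247/820, -111/820)
E = (13023/820, 12821/820)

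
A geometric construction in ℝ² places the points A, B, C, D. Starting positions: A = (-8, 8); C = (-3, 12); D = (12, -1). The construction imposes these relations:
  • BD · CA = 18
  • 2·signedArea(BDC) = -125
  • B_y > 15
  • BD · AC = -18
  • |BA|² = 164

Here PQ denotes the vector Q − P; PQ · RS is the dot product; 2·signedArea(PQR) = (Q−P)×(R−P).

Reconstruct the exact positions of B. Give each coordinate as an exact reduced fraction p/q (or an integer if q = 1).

1. B_x = 2  [BD · AC = -18 ∩ 2·signedArea(BDC) = -125]
2. B_y = 16  [BD · AC = -18 ∩ 2·signedArea(BDC) = -125]
   → B = (2, 16)

B = (2, 16)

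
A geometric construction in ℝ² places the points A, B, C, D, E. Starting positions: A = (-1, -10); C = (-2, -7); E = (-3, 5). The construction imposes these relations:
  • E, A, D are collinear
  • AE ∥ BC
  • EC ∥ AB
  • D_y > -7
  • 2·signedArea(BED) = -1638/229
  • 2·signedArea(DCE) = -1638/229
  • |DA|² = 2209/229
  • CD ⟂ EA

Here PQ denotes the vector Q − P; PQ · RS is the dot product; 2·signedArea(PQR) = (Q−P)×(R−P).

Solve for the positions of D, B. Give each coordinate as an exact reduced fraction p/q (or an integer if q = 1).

1. D_x = -323/229  [E, A, D are collinear ∩ CD ⟂ EA]
2. D_y = -1585/229  [E, A, D are collinear ∩ CD ⟂ EA]
   → D = (-323/229, -1585/229)
3. B_x = 0  [AE ∥ BC ∩ EC ∥ AB]
4. B_y = -22  [AE ∥ BC ∩ EC ∥ AB]
   → B = (0, -22)

B = (0, -22)
D = (-323/229, -1585/229)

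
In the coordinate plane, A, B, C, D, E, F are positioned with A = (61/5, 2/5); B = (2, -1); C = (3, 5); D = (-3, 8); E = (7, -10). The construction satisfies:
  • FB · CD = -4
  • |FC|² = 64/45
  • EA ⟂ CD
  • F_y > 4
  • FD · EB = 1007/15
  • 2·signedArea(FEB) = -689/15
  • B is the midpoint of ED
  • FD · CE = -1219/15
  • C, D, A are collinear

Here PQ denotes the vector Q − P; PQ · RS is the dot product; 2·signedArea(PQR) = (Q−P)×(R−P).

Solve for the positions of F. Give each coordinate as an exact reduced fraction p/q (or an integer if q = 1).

F = (61/15, 67/15)

1. F_x = 61/15  [FB · CD = -4 ∩ FD · EB = 1007/15]
2. F_y = 67/15  [FB · CD = -4 ∩ FD · EB = 1007/15]
   → F = (61/15, 67/15)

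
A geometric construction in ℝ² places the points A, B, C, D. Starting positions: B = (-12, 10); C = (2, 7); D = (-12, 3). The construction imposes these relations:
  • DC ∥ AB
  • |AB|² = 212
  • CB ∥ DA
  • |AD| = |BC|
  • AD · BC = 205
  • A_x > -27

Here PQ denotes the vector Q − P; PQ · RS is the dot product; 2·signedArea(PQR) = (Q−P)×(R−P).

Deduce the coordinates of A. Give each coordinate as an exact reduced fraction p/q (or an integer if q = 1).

A = (-26, 6)

1. A_x = -26  [DC ∥ AB ∩ CB ∥ DA]
2. A_y = 6  [DC ∥ AB ∩ CB ∥ DA]
   → A = (-26, 6)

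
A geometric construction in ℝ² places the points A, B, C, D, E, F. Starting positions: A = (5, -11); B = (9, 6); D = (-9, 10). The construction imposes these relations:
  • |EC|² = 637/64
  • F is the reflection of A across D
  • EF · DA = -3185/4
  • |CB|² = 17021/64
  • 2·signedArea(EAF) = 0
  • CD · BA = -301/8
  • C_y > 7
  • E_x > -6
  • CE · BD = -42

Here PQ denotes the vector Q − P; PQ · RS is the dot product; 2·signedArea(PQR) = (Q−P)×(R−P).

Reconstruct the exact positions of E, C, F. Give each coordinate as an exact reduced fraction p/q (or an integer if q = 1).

C = (-29/4, 59/8)
E = (-11/2, 19/4)
F = (-23, 31)

1. C_x = -29/4  [line 4·x + 17·y + -771/8 = 0 ∩ |CB|² = 17021/64]
2. C_y = 59/8  [line 4·x + 17·y + -771/8 = 0 ∩ |CB|² = 17021/64]
   → C = (-29/4, 59/8)
3. F_x = -23  [F is the reflection of A across D]
4. F_y = 31  [F is the reflection of A across D]
   → F = (-23, 31)
5. E_x = -11/2  [2·signedArea(EAF) = 0 ∩ CE · BD = -42]
6. E_y = 19/4  [2·signedArea(EAF) = 0 ∩ CE · BD = -42]
   → E = (-11/2, 19/4)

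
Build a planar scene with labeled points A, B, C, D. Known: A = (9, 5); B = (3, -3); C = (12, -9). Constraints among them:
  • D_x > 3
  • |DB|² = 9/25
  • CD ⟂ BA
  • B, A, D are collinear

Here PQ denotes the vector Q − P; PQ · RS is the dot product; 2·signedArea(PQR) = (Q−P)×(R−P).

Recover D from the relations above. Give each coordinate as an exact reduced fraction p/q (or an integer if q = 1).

1. D_x = 84/25  [B, A, D are collinear ∩ CD ⟂ BA]
2. D_y = -63/25  [B, A, D are collinear ∩ CD ⟂ BA]
   → D = (84/25, -63/25)

D = (84/25, -63/25)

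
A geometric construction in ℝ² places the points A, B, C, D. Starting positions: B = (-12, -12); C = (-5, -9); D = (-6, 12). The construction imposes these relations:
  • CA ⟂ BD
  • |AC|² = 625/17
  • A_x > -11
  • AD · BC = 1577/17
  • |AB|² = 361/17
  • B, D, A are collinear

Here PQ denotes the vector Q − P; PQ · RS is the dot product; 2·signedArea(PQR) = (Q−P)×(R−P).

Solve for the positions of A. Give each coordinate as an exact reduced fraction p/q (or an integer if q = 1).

1. A_x = -185/17  [B, D, A are collinear ∩ CA ⟂ BD]
2. A_y = -128/17  [B, D, A are collinear ∩ CA ⟂ BD]
   → A = (-185/17, -128/17)

A = (-185/17, -128/17)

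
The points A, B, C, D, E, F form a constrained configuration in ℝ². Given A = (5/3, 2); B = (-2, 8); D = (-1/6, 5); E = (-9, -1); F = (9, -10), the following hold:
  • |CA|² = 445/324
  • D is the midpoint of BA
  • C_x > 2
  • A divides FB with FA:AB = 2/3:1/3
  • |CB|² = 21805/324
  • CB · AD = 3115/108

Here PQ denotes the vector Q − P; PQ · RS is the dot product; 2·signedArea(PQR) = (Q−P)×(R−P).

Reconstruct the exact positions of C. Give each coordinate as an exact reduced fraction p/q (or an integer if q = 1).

1. C_x = 41/18  [line 11/6·x + -3·y + -127/108 = 0 ∩ |CB|² = 21805/324]
2. C_y = 1  [line 11/6·x + -3·y + -127/108 = 0 ∩ |CB|² = 21805/324]
   → C = (41/18, 1)

C = (41/18, 1)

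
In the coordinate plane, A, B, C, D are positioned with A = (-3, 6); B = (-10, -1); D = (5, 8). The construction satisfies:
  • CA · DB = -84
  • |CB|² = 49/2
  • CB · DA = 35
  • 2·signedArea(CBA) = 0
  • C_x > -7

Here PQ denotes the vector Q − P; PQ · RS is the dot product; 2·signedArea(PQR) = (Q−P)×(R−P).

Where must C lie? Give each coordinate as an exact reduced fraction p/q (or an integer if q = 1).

1. C_x = -13/2  [2·signedArea(CBA) = 0 ∩ CB · DA = 35]
2. C_y = 5/2  [2·signedArea(CBA) = 0 ∩ CB · DA = 35]
   → C = (-13/2, 5/2)

C = (-13/2, 5/2)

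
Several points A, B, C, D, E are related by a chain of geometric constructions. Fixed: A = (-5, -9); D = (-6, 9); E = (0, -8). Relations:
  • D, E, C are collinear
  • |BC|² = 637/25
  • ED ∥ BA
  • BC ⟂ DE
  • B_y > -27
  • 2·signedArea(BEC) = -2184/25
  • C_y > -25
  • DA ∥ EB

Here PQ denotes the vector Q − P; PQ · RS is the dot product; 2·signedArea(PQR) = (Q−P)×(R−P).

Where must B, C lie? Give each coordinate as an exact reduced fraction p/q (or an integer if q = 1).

B = (1, -26)
C = (144/25, -608/25)

1. B_x = 1  [ED ∥ BA ∩ DA ∥ EB]
2. B_y = -26  [ED ∥ BA ∩ DA ∥ EB]
   → B = (1, -26)
3. C_x = 144/25  [D, E, C are collinear ∩ BC ⟂ DE]
4. C_y = -608/25  [D, E, C are collinear ∩ BC ⟂ DE]
   → C = (144/25, -608/25)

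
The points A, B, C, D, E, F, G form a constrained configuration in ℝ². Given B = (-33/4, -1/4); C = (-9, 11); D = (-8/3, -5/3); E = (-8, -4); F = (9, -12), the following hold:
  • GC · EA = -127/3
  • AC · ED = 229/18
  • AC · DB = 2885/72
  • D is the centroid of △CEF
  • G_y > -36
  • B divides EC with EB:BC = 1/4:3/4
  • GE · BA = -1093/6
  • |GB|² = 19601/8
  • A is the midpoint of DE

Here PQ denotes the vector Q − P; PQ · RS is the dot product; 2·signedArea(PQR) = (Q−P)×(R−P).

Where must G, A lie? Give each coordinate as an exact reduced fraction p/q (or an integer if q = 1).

A = (-16/3, -17/6)
G = (27, -35)

1. A_x = -16/3  [A is the midpoint of DE]
2. A_y = -17/6  [A is the midpoint of DE]
   → A = (-16/3, -17/6)
3. G_x = 27  [GC · EA = -127/3 ∩ GE · BA = -1093/6]
4. G_y = -35  [GC · EA = -127/3 ∩ GE · BA = -1093/6]
   → G = (27, -35)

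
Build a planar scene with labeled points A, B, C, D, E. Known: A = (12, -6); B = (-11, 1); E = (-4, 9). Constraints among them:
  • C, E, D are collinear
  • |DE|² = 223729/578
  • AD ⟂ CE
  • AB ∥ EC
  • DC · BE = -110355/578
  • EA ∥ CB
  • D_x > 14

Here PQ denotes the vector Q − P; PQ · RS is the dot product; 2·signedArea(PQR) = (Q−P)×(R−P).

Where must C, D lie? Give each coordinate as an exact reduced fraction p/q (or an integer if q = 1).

C = (-27, 16)
D = (8567/578, 1891/578)

1. C_x = -27  [EA ∥ CB ∩ AB ∥ EC]
2. C_y = 16  [EA ∥ CB ∩ AB ∥ EC]
   → C = (-27, 16)
3. D_x = 8567/578  [C, E, D are collinear ∩ AD ⟂ CE]
4. D_y = 1891/578  [C, E, D are collinear ∩ AD ⟂ CE]
   → D = (8567/578, 1891/578)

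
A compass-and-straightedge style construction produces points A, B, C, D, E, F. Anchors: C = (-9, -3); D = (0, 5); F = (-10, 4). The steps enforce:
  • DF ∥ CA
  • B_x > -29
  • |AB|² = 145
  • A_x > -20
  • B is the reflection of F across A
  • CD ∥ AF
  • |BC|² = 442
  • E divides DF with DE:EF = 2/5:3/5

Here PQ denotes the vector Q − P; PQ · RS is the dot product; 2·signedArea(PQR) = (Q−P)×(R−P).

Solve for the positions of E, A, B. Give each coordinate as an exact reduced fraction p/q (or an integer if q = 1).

1. E_x = -4  [E divides DF with DE:EF = 2/5:3/5]
2. E_y = 23/5  [E divides DF with DE:EF = 2/5:3/5]
   → E = (-4, 23/5)
3. A_x = -19  [CD ∥ AF ∩ DF ∥ CA]
4. A_y = -4  [CD ∥ AF ∩ DF ∥ CA]
   → A = (-19, -4)
5. B_x = -28  [B is the reflection of F across A]
6. B_y = -12  [B is the reflection of F across A]
   → B = (-28, -12)

A = (-19, -4)
B = (-28, -12)
E = (-4, 23/5)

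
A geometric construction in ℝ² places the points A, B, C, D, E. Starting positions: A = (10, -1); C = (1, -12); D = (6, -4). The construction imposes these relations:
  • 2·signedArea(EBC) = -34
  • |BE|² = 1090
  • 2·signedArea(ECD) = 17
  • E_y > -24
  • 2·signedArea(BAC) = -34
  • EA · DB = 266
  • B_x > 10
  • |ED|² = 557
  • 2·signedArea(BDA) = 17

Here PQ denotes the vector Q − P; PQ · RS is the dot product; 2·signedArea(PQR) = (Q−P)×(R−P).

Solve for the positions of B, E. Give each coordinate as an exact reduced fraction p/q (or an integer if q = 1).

1. B_x = 11  [2·signedArea(BAC) = -34 ∩ 2·signedArea(BDA) = 17]
2. B_y = 4  [2·signedArea(BAC) = -34 ∩ 2·signedArea(BDA) = 17]
   → B = (11, 4)
3. E_x = -8  [2·signedArea(ECD) = 17 ∩ EA · DB = 266]
4. E_y = -23  [2·signedArea(ECD) = 17 ∩ EA · DB = 266]
   → E = (-8, -23)

B = (11, 4)
E = (-8, -23)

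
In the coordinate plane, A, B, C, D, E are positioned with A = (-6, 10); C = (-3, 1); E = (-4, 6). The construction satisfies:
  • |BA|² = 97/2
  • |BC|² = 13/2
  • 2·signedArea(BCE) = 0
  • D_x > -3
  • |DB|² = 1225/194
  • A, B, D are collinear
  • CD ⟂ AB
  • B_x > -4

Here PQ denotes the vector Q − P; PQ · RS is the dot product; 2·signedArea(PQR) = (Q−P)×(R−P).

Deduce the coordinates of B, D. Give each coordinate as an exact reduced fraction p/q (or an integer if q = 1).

B = (-7/2, 7/2)
D = (-252/97, 112/97)

1. B_x = -7/2  [line -5·x + -1·y + -14 = 0 ∩ |BA|² = 97/2]
2. B_y = 7/2  [line -5·x + -1·y + -14 = 0 ∩ |BA|² = 97/2]
   → B = (-7/2, 7/2)
3. D_x = -252/97  [A, B, D are collinear ∩ CD ⟂ AB]
4. D_y = 112/97  [A, B, D are collinear ∩ CD ⟂ AB]
   → D = (-252/97, 112/97)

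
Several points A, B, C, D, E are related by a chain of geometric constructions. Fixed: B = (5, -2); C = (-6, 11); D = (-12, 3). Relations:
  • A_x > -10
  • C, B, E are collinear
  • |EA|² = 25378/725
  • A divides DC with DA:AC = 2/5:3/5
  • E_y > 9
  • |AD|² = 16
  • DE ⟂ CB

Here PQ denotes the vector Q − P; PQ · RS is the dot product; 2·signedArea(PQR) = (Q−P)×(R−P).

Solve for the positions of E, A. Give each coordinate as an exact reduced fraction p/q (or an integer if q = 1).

1. E_x = -661/145  [C, B, E are collinear ∩ DE ⟂ CB]
2. E_y = 1348/145  [C, B, E are collinear ∩ DE ⟂ CB]
   → E = (-661/145, 1348/145)
3. A_x = -48/5  [A divides DC with DA:AC = 2/5:3/5]
4. A_y = 31/5  [A divides DC with DA:AC = 2/5:3/5]
   → A = (-48/5, 31/5)

A = (-48/5, 31/5)
E = (-661/145, 1348/145)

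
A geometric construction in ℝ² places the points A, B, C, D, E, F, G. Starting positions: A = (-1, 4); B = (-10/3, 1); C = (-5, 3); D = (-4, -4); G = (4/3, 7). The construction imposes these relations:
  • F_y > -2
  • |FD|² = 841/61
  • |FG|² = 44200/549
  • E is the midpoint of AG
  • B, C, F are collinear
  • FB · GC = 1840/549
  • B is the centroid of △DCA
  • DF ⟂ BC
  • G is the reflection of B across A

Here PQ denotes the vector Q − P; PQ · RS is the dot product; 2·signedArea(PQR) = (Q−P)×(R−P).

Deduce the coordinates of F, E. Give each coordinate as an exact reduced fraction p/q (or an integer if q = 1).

1. F_x = -70/61  [B, C, F are collinear ∩ DF ⟂ BC]
2. F_y = -99/61  [B, C, F are collinear ∩ DF ⟂ BC]
   → F = (-70/61, -99/61)
3. E_x = 1/6  [E is the midpoint of AG]
4. E_y = 11/2  [E is the midpoint of AG]
   → E = (1/6, 11/2)

E = (1/6, 11/2)
F = (-70/61, -99/61)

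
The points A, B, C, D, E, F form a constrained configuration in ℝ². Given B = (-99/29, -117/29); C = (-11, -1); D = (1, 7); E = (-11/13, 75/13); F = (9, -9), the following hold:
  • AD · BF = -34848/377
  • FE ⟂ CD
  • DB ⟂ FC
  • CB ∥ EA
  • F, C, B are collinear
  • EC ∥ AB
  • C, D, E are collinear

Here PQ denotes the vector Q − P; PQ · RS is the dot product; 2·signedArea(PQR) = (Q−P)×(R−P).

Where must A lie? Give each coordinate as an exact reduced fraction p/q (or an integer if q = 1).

1. A_x = 2541/377  [EC ∥ AB ∩ CB ∥ EA]
2. A_y = 1031/377  [EC ∥ AB ∩ CB ∥ EA]
   → A = (2541/377, 1031/377)

A = (2541/377, 1031/377)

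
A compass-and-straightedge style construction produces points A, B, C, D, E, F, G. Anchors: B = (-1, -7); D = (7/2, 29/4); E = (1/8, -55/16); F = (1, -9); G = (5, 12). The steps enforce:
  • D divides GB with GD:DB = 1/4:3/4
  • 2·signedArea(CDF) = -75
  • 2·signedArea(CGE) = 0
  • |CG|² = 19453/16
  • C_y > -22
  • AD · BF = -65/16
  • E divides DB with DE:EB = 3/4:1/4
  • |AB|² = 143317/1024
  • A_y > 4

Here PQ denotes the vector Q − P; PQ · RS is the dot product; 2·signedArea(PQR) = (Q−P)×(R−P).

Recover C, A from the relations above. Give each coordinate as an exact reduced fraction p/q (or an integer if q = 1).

A = (41/16, 137/32)
C = (-11/2, -85/4)

1. C_x = -11/2  [2·signedArea(CGE) = 0 ∩ 2·signedArea(CDF) = -75]
2. C_y = -85/4  [2·signedArea(CGE) = 0 ∩ 2·signedArea(CDF) = -75]
   → C = (-11/2, -85/4)
3. A_x = 41/16  [line -2·x + 2·y + -55/16 = 0 ∩ |AB|² = 143317/1024]
4. A_y = 137/32  [line -2·x + 2·y + -55/16 = 0 ∩ |AB|² = 143317/1024]
   → A = (41/16, 137/32)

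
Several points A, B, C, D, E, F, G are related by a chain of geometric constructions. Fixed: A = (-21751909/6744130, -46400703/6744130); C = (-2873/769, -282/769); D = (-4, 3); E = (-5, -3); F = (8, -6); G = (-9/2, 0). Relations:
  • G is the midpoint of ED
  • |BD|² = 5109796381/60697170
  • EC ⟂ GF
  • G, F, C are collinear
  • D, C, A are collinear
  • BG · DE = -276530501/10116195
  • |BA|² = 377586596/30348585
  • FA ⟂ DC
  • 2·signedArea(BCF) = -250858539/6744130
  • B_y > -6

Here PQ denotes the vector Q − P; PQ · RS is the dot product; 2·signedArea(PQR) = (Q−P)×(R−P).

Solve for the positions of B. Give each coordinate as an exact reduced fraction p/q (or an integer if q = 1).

B = (-1519519/20232390, -35699291/6744130)

1. B_x = -1519519/20232390  [2·signedArea(BCF) = -250858539/6744130 ∩ BG · DE = -276530501/10116195]
2. B_y = -35699291/6744130  [2·signedArea(BCF) = -250858539/6744130 ∩ BG · DE = -276530501/10116195]
   → B = (-1519519/20232390, -35699291/6744130)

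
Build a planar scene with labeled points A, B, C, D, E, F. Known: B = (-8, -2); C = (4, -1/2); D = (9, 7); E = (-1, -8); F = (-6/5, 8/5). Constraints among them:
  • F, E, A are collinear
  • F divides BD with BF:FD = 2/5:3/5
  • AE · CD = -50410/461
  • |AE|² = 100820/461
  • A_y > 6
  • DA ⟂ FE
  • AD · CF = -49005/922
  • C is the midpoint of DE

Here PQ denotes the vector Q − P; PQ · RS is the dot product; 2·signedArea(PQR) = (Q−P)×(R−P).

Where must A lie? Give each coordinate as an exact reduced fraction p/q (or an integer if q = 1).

A = (-603/461, 3128/461)

1. A_x = -603/461  [F, E, A are collinear ∩ DA ⟂ FE]
2. A_y = 3128/461  [F, E, A are collinear ∩ DA ⟂ FE]
   → A = (-603/461, 3128/461)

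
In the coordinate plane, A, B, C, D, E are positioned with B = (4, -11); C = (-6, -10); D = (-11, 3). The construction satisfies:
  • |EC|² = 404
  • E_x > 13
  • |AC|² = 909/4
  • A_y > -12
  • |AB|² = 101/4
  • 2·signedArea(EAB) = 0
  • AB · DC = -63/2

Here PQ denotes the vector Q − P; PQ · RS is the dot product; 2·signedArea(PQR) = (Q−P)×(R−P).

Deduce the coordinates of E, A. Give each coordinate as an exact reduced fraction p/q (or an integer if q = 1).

1. A_x = 9  [line -5·x + 13·y + 389/2 = 0 ∩ |AC|² = 909/4]
2. A_y = -23/2  [line -5·x + 13·y + 389/2 = 0 ∩ |AC|² = 909/4]
   → A = (9, -23/2)
3. E_x = 14  [line -1/2·x + -5·y + -53 = 0 ∩ |EC|² = 404]
4. E_y = -12  [line -1/2·x + -5·y + -53 = 0 ∩ |EC|² = 404]
   → E = (14, -12)

A = (9, -23/2)
E = (14, -12)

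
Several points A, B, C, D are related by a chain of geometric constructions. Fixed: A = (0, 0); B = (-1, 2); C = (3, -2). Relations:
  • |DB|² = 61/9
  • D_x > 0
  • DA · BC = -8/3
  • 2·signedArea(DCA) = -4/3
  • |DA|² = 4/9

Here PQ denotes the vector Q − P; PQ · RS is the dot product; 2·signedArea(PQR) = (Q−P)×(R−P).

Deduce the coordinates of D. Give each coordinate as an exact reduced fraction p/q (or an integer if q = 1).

1. D_x = 2/3  [DA · BC = -8/3 ∩ 2·signedArea(DCA) = -4/3]
2. D_y = 0  [DA · BC = -8/3 ∩ 2·signedArea(DCA) = -4/3]
   → D = (2/3, 0)

D = (2/3, 0)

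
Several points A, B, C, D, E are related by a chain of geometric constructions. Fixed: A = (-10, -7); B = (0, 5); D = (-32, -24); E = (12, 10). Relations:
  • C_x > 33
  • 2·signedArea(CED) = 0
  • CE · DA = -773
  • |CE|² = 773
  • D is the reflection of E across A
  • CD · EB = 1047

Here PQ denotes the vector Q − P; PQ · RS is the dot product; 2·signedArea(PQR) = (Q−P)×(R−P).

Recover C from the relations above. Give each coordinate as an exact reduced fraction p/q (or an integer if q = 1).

1. C_x = 34  [2·signedArea(CED) = 0 ∩ CE · DA = -773]
2. C_y = 27  [2·signedArea(CED) = 0 ∩ CE · DA = -773]
   → C = (34, 27)

C = (34, 27)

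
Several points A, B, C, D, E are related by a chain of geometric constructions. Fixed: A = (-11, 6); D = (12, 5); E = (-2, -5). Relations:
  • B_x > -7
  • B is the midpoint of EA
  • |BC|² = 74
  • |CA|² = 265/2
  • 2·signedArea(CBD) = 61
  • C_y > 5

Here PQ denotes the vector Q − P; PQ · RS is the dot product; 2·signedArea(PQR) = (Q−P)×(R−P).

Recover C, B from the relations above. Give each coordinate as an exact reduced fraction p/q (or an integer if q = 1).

B = (-13/2, 1/2)
C = (1/2, 11/2)

1. B_x = -13/2  [B is the midpoint of EA]
2. B_y = 1/2  [B is the midpoint of EA]
   → B = (-13/2, 1/2)
3. C_x = 1/2  [line -9/2·x + 37/2·y + -199/2 = 0 ∩ |CA|² = 265/2]
4. C_y = 11/2  [line -9/2·x + 37/2·y + -199/2 = 0 ∩ |CA|² = 265/2]
   → C = (1/2, 11/2)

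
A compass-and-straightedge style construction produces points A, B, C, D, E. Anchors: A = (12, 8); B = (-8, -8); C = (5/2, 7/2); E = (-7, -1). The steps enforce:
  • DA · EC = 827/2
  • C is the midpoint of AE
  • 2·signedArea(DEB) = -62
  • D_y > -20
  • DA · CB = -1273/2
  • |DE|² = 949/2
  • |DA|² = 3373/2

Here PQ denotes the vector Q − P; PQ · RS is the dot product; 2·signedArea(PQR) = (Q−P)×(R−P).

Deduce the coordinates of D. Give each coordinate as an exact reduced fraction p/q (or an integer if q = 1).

D = (-37/2, -39/2)

1. D_x = -37/2  [DA · EC = 827/2 ∩ DA · CB = -1273/2]
2. D_y = -39/2  [DA · EC = 827/2 ∩ DA · CB = -1273/2]
   → D = (-37/2, -39/2)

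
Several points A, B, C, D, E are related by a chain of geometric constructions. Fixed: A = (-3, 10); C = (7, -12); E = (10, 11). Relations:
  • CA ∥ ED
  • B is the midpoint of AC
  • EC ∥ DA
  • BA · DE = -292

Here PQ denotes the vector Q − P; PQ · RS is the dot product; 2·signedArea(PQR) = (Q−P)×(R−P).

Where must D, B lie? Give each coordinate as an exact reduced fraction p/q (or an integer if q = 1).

B = (2, -1)
D = (0, 33)

1. D_x = 0  [EC ∥ DA ∩ CA ∥ ED]
2. D_y = 33  [EC ∥ DA ∩ CA ∥ ED]
   → D = (0, 33)
3. B_x = 2  [B is the midpoint of AC]
4. B_y = -1  [B is the midpoint of AC]
   → B = (2, -1)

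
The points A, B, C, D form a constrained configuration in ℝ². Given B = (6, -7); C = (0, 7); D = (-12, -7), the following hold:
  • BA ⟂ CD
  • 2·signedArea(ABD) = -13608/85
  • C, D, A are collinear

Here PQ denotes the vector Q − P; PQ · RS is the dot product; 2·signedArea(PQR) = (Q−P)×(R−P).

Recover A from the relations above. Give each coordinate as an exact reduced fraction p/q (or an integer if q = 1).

A = (-372/85, 161/85)

1. A_x = -372/85  [C, D, A are collinear ∩ BA ⟂ CD]
2. A_y = 161/85  [C, D, A are collinear ∩ BA ⟂ CD]
   → A = (-372/85, 161/85)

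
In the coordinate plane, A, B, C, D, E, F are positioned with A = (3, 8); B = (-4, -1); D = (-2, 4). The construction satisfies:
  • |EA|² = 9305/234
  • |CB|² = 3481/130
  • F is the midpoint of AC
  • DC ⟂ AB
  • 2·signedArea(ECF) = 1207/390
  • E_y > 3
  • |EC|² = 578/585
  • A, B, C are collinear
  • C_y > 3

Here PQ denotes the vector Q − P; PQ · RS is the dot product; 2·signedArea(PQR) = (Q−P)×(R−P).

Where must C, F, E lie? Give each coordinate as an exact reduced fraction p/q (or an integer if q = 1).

1. C_x = -107/130  [A, B, C are collinear ∩ DC ⟂ AB]
2. C_y = 401/130  [A, B, C are collinear ∩ DC ⟂ AB]
   → C = (-107/130, 401/130)
3. F_x = 283/260  [F is the midpoint of AC]
4. F_y = 1441/260  [F is the midpoint of AC]
   → F = (283/260, 1441/260)
5. E_x = -209/130  [line -639/260·x + 497/260·y + -8591/780 = 0 ∩ |EC|² = 578/585]
6. E_y = 1441/390  [line -639/260·x + 497/260·y + -8591/780 = 0 ∩ |EC|² = 578/585]
   → E = (-209/130, 1441/390)

C = (-107/130, 401/130)
E = (-209/130, 1441/390)
F = (283/260, 1441/260)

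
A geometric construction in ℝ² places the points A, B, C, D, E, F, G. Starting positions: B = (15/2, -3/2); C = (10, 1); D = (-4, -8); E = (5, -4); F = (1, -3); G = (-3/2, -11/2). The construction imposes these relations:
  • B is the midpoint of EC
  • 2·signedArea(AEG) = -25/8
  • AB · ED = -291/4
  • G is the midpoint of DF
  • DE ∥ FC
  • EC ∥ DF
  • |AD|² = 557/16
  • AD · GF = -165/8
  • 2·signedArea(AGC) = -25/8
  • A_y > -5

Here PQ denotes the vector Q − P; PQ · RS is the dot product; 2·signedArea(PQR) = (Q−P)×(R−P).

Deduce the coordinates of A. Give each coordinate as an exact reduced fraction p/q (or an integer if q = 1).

A = (3/4, -9/2)

1. A_x = 3/4  [AB · ED = -291/4 ∩ 2·signedArea(AEG) = -25/8]
2. A_y = -9/2  [AB · ED = -291/4 ∩ 2·signedArea(AEG) = -25/8]
   → A = (3/4, -9/2)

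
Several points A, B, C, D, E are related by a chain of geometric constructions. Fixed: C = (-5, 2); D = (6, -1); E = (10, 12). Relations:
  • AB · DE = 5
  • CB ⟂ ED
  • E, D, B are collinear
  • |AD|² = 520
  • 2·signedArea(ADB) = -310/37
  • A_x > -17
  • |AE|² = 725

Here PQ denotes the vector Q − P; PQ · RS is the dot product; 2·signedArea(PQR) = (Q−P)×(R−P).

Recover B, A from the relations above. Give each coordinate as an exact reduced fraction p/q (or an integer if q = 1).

1. B_x = 218/37  [E, D, B are collinear ∩ CB ⟂ ED]
2. B_y = -50/37  [E, D, B are collinear ∩ CB ⟂ ED]
   → B = (218/37, -50/37)
3. A_x = -16  [2·signedArea(ADB) = -310/37 ∩ AB · DE = 5]
4. A_y = 5  [2·signedArea(ADB) = -310/37 ∩ AB · DE = 5]
   → A = (-16, 5)

A = (-16, 5)
B = (218/37, -50/37)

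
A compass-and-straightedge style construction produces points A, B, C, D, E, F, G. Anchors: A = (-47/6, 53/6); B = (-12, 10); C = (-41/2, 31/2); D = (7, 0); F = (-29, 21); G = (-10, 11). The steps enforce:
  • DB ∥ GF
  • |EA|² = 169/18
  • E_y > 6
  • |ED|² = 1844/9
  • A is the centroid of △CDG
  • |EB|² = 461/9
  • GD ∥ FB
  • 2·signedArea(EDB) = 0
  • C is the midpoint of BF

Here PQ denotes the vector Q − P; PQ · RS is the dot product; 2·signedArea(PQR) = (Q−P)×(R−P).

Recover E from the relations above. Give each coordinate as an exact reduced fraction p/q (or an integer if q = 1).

E = (-17/3, 20/3)

1. E_x = -17/3  [line -10·x + -19·y + 70 = 0 ∩ |ED|² = 1844/9]
2. E_y = 20/3  [line -10·x + -19·y + 70 = 0 ∩ |ED|² = 1844/9]
   → E = (-17/3, 20/3)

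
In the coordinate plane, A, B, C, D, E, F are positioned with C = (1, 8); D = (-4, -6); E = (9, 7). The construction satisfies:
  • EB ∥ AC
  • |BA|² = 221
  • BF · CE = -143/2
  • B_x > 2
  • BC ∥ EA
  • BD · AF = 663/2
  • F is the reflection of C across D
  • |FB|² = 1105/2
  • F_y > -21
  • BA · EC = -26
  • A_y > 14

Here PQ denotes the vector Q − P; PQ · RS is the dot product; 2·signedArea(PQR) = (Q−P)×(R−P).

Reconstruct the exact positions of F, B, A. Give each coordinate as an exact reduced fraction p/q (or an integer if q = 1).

A = (15/2, 29/2)
B = (5/2, 1/2)
F = (-9, -20)

1. F_x = -9  [F is the reflection of C across D]
2. F_y = -20  [F is the reflection of C across D]
   → F = (-9, -20)
3. B_x = 5/2  [line -8·x + 1·y + 39/2 = 0 ∩ |FB|² = 1105/2]
4. B_y = 1/2  [line -8·x + 1·y + 39/2 = 0 ∩ |FB|² = 1105/2]
   → B = (5/2, 1/2)
5. A_x = 15/2  [EB ∥ AC ∩ BC ∥ EA]
6. A_y = 29/2  [EB ∥ AC ∩ BC ∥ EA]
   → A = (15/2, 29/2)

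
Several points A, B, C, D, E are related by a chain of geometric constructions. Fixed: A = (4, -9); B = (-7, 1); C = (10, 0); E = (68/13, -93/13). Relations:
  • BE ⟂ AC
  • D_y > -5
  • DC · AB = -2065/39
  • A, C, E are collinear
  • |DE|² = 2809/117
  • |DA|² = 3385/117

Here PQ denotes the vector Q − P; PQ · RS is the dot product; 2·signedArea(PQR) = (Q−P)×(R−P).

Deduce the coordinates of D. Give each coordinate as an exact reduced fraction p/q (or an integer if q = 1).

D = (15/13, -173/39)

1. D_x = 15/13  [line 11·x + -10·y + -2225/39 = 0 ∩ |DA|² = 3385/117]
2. D_y = -173/39  [line 11·x + -10·y + -2225/39 = 0 ∩ |DA|² = 3385/117]
   → D = (15/13, -173/39)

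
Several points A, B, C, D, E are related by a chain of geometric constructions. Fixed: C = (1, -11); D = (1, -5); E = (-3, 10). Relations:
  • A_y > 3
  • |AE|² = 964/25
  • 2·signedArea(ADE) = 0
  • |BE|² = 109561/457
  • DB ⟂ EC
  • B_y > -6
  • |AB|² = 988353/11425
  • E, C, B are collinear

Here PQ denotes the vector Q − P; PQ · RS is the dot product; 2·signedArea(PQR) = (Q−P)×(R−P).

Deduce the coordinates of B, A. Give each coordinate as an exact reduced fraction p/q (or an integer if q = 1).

A = (-7/5, 4)
B = (-47/457, -2381/457)

1. B_x = -47/457  [E, C, B are collinear ∩ DB ⟂ EC]
2. B_y = -2381/457  [E, C, B are collinear ∩ DB ⟂ EC]
   → B = (-47/457, -2381/457)
3. A_x = -7/5  [line -15·x + -4·y + -5 = 0 ∩ |AB|² = 988353/11425]
4. A_y = 4  [line -15·x + -4·y + -5 = 0 ∩ |AB|² = 988353/11425]
   → A = (-7/5, 4)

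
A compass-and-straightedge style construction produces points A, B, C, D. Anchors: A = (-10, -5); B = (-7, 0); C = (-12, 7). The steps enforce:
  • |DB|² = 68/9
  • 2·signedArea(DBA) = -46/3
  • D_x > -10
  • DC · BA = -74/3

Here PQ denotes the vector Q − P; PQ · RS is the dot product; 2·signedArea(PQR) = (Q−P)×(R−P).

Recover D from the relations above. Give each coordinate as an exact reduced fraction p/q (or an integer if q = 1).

D = (-29/3, 2/3)

1. D_x = -29/3  [DC · BA = -74/3 ∩ 2·signedArea(DBA) = -46/3]
2. D_y = 2/3  [DC · BA = -74/3 ∩ 2·signedArea(DBA) = -46/3]
   → D = (-29/3, 2/3)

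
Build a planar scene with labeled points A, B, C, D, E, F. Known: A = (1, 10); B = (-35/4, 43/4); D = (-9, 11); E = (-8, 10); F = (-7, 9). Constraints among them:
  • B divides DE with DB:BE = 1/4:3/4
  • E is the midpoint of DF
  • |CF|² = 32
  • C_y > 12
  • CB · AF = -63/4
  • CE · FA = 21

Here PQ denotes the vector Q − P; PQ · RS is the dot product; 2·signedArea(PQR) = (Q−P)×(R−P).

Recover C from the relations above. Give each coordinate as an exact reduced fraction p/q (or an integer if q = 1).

1. C_x = -11  [line 8·x + 1·y + 75 = 0 ∩ |CF|² = 32]
2. C_y = 13  [line 8·x + 1·y + 75 = 0 ∩ |CF|² = 32]
   → C = (-11, 13)

C = (-11, 13)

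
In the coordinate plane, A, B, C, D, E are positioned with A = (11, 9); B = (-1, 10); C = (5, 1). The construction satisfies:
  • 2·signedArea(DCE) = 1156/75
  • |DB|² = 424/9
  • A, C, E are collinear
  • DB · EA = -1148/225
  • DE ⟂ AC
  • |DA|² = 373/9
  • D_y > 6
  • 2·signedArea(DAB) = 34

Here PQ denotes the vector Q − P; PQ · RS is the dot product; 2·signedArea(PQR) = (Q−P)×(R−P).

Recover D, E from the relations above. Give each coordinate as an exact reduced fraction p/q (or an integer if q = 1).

D = (5, 20/3)
E = (193/25, 347/75)

1. D_x = 5  [line -1·x + -12·y + 85 = 0 ∩ |DA|² = 373/9]
2. D_y = 20/3  [line -1·x + -12·y + 85 = 0 ∩ |DA|² = 373/9]
   → D = (5, 20/3)
3. E_x = 193/25  [A, C, E are collinear ∩ DE ⟂ AC]
4. E_y = 347/75  [A, C, E are collinear ∩ DE ⟂ AC]
   → E = (193/25, 347/75)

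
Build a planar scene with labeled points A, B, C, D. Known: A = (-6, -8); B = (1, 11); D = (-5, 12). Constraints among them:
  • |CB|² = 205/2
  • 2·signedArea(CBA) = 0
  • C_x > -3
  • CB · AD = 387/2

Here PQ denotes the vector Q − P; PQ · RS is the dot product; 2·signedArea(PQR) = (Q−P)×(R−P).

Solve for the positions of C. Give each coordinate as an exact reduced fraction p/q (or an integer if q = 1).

C = (-5/2, 3/2)

1. C_x = -5/2  [2·signedArea(CBA) = 0 ∩ CB · AD = 387/2]
2. C_y = 3/2  [2·signedArea(CBA) = 0 ∩ CB · AD = 387/2]
   → C = (-5/2, 3/2)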